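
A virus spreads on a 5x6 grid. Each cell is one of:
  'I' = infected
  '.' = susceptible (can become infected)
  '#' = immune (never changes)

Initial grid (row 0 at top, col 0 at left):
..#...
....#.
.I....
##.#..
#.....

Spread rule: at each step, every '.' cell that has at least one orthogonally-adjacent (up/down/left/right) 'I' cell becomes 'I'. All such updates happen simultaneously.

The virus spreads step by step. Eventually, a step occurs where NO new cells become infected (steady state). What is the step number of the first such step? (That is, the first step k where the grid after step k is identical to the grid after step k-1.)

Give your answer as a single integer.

Step 0 (initial): 1 infected
Step 1: +3 new -> 4 infected
Step 2: +5 new -> 9 infected
Step 3: +4 new -> 13 infected
Step 4: +5 new -> 18 infected
Step 5: +4 new -> 22 infected
Step 6: +2 new -> 24 infected
Step 7: +0 new -> 24 infected

Answer: 7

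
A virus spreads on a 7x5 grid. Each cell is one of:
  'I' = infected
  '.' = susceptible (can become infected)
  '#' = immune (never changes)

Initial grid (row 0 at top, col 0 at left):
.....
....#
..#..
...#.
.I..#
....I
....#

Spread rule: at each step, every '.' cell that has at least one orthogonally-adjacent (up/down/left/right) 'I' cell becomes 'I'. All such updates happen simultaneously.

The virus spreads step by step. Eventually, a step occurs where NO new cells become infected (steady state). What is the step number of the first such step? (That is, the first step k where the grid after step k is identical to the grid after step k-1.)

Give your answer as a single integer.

Answer: 9

Derivation:
Step 0 (initial): 2 infected
Step 1: +5 new -> 7 infected
Step 2: +8 new -> 15 infected
Step 3: +4 new -> 19 infected
Step 4: +3 new -> 22 infected
Step 5: +3 new -> 25 infected
Step 6: +2 new -> 27 infected
Step 7: +2 new -> 29 infected
Step 8: +1 new -> 30 infected
Step 9: +0 new -> 30 infected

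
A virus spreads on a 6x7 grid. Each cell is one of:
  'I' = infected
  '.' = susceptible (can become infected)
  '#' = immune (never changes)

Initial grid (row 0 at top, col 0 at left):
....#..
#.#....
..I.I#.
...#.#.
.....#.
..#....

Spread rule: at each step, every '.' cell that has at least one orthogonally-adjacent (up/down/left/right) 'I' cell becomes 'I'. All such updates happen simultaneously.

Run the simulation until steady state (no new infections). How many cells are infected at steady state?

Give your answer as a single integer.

Step 0 (initial): 2 infected
Step 1: +5 new -> 7 infected
Step 2: +7 new -> 14 infected
Step 3: +8 new -> 22 infected
Step 4: +8 new -> 30 infected
Step 5: +3 new -> 33 infected
Step 6: +1 new -> 34 infected
Step 7: +0 new -> 34 infected

Answer: 34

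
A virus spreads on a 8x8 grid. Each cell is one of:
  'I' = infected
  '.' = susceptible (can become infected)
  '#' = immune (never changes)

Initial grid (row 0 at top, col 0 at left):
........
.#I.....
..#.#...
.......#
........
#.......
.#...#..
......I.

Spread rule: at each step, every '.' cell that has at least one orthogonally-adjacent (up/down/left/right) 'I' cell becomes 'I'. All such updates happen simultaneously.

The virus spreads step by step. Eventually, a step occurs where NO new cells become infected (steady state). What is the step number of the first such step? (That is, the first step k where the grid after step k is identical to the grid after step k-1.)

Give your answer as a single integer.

Step 0 (initial): 2 infected
Step 1: +5 new -> 7 infected
Step 2: +7 new -> 14 infected
Step 3: +9 new -> 23 infected
Step 4: +13 new -> 36 infected
Step 5: +11 new -> 47 infected
Step 6: +7 new -> 54 infected
Step 7: +3 new -> 57 infected
Step 8: +0 new -> 57 infected

Answer: 8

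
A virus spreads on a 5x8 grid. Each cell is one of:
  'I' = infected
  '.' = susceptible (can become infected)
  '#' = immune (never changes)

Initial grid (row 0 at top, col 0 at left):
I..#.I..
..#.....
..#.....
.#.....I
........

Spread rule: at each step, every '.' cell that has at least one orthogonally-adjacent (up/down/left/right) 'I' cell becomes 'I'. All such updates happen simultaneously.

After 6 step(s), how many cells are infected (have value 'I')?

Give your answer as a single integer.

Step 0 (initial): 3 infected
Step 1: +8 new -> 11 infected
Step 2: +11 new -> 22 infected
Step 3: +6 new -> 28 infected
Step 4: +4 new -> 32 infected
Step 5: +3 new -> 35 infected
Step 6: +1 new -> 36 infected

Answer: 36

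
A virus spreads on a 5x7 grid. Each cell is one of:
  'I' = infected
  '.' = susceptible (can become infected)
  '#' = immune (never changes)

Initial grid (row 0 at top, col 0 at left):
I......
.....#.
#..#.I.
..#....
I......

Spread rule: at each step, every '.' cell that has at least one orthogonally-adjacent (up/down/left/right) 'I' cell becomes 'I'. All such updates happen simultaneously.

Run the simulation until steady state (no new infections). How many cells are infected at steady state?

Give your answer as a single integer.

Answer: 31

Derivation:
Step 0 (initial): 3 infected
Step 1: +7 new -> 10 infected
Step 2: +9 new -> 19 infected
Step 3: +10 new -> 29 infected
Step 4: +2 new -> 31 infected
Step 5: +0 new -> 31 infected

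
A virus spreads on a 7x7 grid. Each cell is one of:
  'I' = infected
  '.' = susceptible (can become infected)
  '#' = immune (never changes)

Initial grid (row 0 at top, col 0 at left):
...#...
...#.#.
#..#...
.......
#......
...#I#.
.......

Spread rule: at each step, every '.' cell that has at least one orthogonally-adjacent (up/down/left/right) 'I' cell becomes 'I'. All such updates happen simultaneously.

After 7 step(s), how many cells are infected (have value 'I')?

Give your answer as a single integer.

Answer: 38

Derivation:
Step 0 (initial): 1 infected
Step 1: +2 new -> 3 infected
Step 2: +5 new -> 8 infected
Step 3: +7 new -> 15 infected
Step 4: +8 new -> 23 infected
Step 5: +6 new -> 29 infected
Step 6: +6 new -> 35 infected
Step 7: +3 new -> 38 infected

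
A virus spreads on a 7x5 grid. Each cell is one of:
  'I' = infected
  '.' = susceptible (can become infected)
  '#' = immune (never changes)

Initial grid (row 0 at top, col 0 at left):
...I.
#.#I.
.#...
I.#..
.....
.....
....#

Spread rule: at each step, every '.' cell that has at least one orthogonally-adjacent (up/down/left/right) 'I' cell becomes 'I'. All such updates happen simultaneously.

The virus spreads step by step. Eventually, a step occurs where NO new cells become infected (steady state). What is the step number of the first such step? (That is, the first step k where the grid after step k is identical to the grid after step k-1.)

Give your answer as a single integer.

Step 0 (initial): 3 infected
Step 1: +7 new -> 10 infected
Step 2: +6 new -> 16 infected
Step 3: +7 new -> 23 infected
Step 4: +4 new -> 27 infected
Step 5: +3 new -> 30 infected
Step 6: +0 new -> 30 infected

Answer: 6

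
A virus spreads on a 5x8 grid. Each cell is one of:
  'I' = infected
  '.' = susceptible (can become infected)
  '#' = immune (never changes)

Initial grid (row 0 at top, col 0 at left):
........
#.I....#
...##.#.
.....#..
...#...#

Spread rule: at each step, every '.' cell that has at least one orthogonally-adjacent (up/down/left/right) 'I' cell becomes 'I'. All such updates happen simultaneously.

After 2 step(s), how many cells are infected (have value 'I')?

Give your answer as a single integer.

Step 0 (initial): 1 infected
Step 1: +4 new -> 5 infected
Step 2: +5 new -> 10 infected

Answer: 10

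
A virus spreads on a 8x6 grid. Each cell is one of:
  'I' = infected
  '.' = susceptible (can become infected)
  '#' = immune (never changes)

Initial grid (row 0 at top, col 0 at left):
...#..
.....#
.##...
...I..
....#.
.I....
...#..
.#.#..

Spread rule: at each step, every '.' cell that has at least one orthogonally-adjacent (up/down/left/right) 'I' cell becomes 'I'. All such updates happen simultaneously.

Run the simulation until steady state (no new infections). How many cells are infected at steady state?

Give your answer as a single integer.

Answer: 40

Derivation:
Step 0 (initial): 2 infected
Step 1: +8 new -> 10 infected
Step 2: +9 new -> 19 infected
Step 3: +8 new -> 27 infected
Step 4: +6 new -> 33 infected
Step 5: +5 new -> 38 infected
Step 6: +2 new -> 40 infected
Step 7: +0 new -> 40 infected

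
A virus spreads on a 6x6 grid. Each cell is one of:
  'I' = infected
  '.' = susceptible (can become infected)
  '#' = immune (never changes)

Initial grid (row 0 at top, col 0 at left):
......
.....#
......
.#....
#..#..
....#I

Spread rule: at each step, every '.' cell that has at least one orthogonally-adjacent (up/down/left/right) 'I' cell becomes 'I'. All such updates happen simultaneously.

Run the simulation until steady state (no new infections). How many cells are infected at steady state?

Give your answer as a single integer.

Answer: 31

Derivation:
Step 0 (initial): 1 infected
Step 1: +1 new -> 2 infected
Step 2: +2 new -> 4 infected
Step 3: +2 new -> 6 infected
Step 4: +2 new -> 8 infected
Step 5: +3 new -> 11 infected
Step 6: +4 new -> 15 infected
Step 7: +6 new -> 21 infected
Step 8: +5 new -> 26 infected
Step 9: +4 new -> 30 infected
Step 10: +1 new -> 31 infected
Step 11: +0 new -> 31 infected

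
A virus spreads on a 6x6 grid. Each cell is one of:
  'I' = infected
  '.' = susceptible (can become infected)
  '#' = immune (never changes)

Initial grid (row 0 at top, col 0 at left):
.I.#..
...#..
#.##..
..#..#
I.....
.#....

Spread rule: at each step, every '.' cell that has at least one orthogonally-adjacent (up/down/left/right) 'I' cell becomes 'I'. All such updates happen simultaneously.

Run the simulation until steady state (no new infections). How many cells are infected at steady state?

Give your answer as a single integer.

Answer: 28

Derivation:
Step 0 (initial): 2 infected
Step 1: +6 new -> 8 infected
Step 2: +5 new -> 13 infected
Step 3: +2 new -> 15 infected
Step 4: +3 new -> 18 infected
Step 5: +3 new -> 21 infected
Step 6: +2 new -> 23 infected
Step 7: +2 new -> 25 infected
Step 8: +2 new -> 27 infected
Step 9: +1 new -> 28 infected
Step 10: +0 new -> 28 infected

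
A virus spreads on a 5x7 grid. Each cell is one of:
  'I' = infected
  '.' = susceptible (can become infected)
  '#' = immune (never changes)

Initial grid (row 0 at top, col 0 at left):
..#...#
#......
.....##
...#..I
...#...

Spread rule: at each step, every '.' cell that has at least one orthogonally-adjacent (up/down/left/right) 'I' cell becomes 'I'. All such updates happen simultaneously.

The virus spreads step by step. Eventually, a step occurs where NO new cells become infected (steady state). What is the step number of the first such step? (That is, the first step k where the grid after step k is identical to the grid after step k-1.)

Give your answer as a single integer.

Answer: 10

Derivation:
Step 0 (initial): 1 infected
Step 1: +2 new -> 3 infected
Step 2: +2 new -> 5 infected
Step 3: +2 new -> 7 infected
Step 4: +2 new -> 9 infected
Step 5: +4 new -> 13 infected
Step 6: +6 new -> 19 infected
Step 7: +4 new -> 23 infected
Step 8: +3 new -> 26 infected
Step 9: +2 new -> 28 infected
Step 10: +0 new -> 28 infected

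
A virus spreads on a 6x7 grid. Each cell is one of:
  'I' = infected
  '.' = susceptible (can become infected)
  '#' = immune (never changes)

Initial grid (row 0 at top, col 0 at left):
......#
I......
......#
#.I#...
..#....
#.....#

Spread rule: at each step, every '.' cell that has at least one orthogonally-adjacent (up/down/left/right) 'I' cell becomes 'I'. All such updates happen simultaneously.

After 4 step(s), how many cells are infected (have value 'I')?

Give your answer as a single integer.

Answer: 22

Derivation:
Step 0 (initial): 2 infected
Step 1: +5 new -> 7 infected
Step 2: +5 new -> 12 infected
Step 3: +5 new -> 17 infected
Step 4: +5 new -> 22 infected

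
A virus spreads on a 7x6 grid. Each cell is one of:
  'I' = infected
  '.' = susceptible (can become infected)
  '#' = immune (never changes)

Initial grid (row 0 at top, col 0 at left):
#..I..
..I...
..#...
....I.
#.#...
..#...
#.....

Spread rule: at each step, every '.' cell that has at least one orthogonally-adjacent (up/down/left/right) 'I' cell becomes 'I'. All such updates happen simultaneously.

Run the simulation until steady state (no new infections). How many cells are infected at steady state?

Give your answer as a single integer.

Step 0 (initial): 3 infected
Step 1: +8 new -> 11 infected
Step 2: +11 new -> 22 infected
Step 3: +6 new -> 28 infected
Step 4: +4 new -> 32 infected
Step 5: +2 new -> 34 infected
Step 6: +2 new -> 36 infected
Step 7: +0 new -> 36 infected

Answer: 36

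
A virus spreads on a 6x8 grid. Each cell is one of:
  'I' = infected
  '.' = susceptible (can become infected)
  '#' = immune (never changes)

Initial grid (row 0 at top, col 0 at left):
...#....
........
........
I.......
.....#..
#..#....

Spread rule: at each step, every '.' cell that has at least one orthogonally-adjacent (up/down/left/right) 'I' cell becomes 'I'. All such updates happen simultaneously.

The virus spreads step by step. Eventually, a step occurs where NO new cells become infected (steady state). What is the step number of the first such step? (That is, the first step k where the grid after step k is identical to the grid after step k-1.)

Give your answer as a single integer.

Answer: 11

Derivation:
Step 0 (initial): 1 infected
Step 1: +3 new -> 4 infected
Step 2: +4 new -> 8 infected
Step 3: +6 new -> 14 infected
Step 4: +6 new -> 20 infected
Step 5: +5 new -> 25 infected
Step 6: +4 new -> 29 infected
Step 7: +6 new -> 35 infected
Step 8: +5 new -> 40 infected
Step 9: +3 new -> 43 infected
Step 10: +1 new -> 44 infected
Step 11: +0 new -> 44 infected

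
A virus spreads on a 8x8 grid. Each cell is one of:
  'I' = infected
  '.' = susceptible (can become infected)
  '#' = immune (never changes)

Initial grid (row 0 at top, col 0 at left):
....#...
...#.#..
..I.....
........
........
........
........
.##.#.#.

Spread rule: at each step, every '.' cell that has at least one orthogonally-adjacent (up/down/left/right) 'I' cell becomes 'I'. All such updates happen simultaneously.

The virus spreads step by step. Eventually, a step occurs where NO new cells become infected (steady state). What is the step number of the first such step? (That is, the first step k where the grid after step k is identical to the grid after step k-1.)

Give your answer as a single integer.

Step 0 (initial): 1 infected
Step 1: +4 new -> 5 infected
Step 2: +7 new -> 12 infected
Step 3: +10 new -> 22 infected
Step 4: +8 new -> 30 infected
Step 5: +8 new -> 38 infected
Step 6: +8 new -> 46 infected
Step 7: +6 new -> 52 infected
Step 8: +3 new -> 55 infected
Step 9: +1 new -> 56 infected
Step 10: +1 new -> 57 infected
Step 11: +0 new -> 57 infected

Answer: 11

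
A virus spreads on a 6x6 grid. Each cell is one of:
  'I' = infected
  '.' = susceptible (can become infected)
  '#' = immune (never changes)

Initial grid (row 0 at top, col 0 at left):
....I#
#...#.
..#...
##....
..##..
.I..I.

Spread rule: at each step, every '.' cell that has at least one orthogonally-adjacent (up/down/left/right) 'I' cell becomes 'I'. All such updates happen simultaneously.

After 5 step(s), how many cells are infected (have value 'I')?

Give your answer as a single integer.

Step 0 (initial): 3 infected
Step 1: +7 new -> 10 infected
Step 2: +5 new -> 15 infected
Step 3: +6 new -> 21 infected
Step 4: +4 new -> 25 infected
Step 5: +2 new -> 27 infected

Answer: 27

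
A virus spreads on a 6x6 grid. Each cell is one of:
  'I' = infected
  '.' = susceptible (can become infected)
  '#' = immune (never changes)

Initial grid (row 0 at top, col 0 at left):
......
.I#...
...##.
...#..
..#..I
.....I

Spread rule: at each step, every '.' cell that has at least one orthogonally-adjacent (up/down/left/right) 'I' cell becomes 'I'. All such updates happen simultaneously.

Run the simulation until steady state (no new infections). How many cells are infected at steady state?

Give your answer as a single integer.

Answer: 31

Derivation:
Step 0 (initial): 3 infected
Step 1: +6 new -> 9 infected
Step 2: +9 new -> 18 infected
Step 3: +6 new -> 24 infected
Step 4: +6 new -> 30 infected
Step 5: +1 new -> 31 infected
Step 6: +0 new -> 31 infected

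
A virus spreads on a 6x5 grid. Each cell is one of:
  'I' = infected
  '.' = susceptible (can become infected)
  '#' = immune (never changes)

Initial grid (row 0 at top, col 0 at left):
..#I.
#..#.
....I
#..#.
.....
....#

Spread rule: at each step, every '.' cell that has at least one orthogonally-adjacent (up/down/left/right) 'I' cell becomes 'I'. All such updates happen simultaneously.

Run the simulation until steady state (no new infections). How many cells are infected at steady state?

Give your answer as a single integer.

Step 0 (initial): 2 infected
Step 1: +4 new -> 6 infected
Step 2: +2 new -> 8 infected
Step 3: +4 new -> 12 infected
Step 4: +5 new -> 17 infected
Step 5: +3 new -> 20 infected
Step 6: +3 new -> 23 infected
Step 7: +1 new -> 24 infected
Step 8: +0 new -> 24 infected

Answer: 24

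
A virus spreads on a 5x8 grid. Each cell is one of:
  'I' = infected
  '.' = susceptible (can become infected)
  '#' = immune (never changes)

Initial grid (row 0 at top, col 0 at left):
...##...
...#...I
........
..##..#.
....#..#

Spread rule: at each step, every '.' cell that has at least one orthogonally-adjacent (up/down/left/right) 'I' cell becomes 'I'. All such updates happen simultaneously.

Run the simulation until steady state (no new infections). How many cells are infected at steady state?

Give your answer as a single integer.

Answer: 32

Derivation:
Step 0 (initial): 1 infected
Step 1: +3 new -> 4 infected
Step 2: +4 new -> 8 infected
Step 3: +3 new -> 11 infected
Step 4: +2 new -> 13 infected
Step 5: +3 new -> 16 infected
Step 6: +2 new -> 18 infected
Step 7: +2 new -> 20 infected
Step 8: +4 new -> 24 infected
Step 9: +4 new -> 28 infected
Step 10: +3 new -> 31 infected
Step 11: +1 new -> 32 infected
Step 12: +0 new -> 32 infected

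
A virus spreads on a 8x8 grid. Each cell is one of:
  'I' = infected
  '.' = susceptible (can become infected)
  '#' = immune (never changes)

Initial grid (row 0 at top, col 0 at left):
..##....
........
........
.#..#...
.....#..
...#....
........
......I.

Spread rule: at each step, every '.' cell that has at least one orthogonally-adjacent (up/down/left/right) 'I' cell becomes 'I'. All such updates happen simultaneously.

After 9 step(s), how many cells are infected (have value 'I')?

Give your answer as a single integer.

Step 0 (initial): 1 infected
Step 1: +3 new -> 4 infected
Step 2: +4 new -> 8 infected
Step 3: +5 new -> 13 infected
Step 4: +5 new -> 18 infected
Step 5: +6 new -> 24 infected
Step 6: +7 new -> 31 infected
Step 7: +8 new -> 39 infected
Step 8: +7 new -> 46 infected
Step 9: +4 new -> 50 infected

Answer: 50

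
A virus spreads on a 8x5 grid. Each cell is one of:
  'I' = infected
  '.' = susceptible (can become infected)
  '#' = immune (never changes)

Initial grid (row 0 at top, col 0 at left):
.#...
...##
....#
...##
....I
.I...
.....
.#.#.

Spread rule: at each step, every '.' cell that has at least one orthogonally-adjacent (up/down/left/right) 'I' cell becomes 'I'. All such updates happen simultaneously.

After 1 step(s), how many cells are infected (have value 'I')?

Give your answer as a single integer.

Step 0 (initial): 2 infected
Step 1: +6 new -> 8 infected

Answer: 8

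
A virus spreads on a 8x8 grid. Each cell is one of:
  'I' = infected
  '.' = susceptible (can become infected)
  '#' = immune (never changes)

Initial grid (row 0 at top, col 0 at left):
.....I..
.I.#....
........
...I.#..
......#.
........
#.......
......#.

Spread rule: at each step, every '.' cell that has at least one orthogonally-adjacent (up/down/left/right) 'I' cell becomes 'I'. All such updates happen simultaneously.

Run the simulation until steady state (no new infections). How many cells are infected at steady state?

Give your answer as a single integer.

Step 0 (initial): 3 infected
Step 1: +11 new -> 14 infected
Step 2: +14 new -> 28 infected
Step 3: +8 new -> 36 infected
Step 4: +8 new -> 44 infected
Step 5: +7 new -> 51 infected
Step 6: +5 new -> 56 infected
Step 7: +2 new -> 58 infected
Step 8: +1 new -> 59 infected
Step 9: +0 new -> 59 infected

Answer: 59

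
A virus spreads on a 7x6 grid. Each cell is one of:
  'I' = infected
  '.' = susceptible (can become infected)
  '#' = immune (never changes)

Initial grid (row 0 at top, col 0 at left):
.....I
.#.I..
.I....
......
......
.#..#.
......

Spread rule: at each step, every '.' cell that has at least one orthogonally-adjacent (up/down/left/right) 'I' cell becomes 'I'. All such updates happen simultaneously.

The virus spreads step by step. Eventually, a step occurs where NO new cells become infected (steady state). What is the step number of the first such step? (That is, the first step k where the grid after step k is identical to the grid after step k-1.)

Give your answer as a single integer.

Answer: 7

Derivation:
Step 0 (initial): 3 infected
Step 1: +9 new -> 12 infected
Step 2: +8 new -> 20 infected
Step 3: +7 new -> 27 infected
Step 4: +5 new -> 32 infected
Step 5: +4 new -> 36 infected
Step 6: +3 new -> 39 infected
Step 7: +0 new -> 39 infected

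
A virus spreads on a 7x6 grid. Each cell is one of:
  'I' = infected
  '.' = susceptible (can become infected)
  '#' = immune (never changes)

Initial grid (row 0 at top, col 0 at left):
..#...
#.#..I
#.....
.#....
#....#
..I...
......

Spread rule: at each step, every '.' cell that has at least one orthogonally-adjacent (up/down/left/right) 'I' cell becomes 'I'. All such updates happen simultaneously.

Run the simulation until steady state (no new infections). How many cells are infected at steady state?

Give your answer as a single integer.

Answer: 34

Derivation:
Step 0 (initial): 2 infected
Step 1: +7 new -> 9 infected
Step 2: +11 new -> 20 infected
Step 3: +9 new -> 29 infected
Step 4: +2 new -> 31 infected
Step 5: +1 new -> 32 infected
Step 6: +1 new -> 33 infected
Step 7: +1 new -> 34 infected
Step 8: +0 new -> 34 infected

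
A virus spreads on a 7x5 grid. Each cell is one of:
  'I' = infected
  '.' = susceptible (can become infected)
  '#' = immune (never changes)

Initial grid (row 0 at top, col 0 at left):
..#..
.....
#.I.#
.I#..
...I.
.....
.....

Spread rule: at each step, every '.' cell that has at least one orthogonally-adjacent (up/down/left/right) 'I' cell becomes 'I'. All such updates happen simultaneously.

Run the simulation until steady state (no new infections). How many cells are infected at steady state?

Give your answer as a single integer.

Answer: 31

Derivation:
Step 0 (initial): 3 infected
Step 1: +9 new -> 12 infected
Step 2: +8 new -> 20 infected
Step 3: +8 new -> 28 infected
Step 4: +3 new -> 31 infected
Step 5: +0 new -> 31 infected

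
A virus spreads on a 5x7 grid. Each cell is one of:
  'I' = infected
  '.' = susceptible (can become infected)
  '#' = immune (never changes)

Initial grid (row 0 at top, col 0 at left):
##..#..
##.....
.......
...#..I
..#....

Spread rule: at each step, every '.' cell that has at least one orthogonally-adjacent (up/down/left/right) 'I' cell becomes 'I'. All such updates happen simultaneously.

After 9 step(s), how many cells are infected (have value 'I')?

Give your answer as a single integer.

Step 0 (initial): 1 infected
Step 1: +3 new -> 4 infected
Step 2: +4 new -> 8 infected
Step 3: +4 new -> 12 infected
Step 4: +4 new -> 16 infected
Step 5: +2 new -> 18 infected
Step 6: +4 new -> 22 infected
Step 7: +3 new -> 25 infected
Step 8: +2 new -> 27 infected
Step 9: +1 new -> 28 infected

Answer: 28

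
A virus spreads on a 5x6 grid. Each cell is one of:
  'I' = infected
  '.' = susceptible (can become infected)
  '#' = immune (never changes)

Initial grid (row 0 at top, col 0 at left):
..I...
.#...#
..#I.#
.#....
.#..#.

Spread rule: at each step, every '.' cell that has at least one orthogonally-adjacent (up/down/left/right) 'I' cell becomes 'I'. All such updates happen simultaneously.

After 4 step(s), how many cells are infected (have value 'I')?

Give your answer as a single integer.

Step 0 (initial): 2 infected
Step 1: +6 new -> 8 infected
Step 2: +6 new -> 14 infected
Step 3: +4 new -> 18 infected
Step 4: +2 new -> 20 infected

Answer: 20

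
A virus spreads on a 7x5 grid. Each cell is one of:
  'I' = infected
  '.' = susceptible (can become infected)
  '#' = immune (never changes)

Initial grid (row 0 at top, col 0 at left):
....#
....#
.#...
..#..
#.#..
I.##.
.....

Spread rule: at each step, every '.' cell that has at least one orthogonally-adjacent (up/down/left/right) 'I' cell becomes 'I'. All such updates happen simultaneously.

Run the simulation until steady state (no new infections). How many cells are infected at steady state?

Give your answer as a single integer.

Answer: 27

Derivation:
Step 0 (initial): 1 infected
Step 1: +2 new -> 3 infected
Step 2: +2 new -> 5 infected
Step 3: +2 new -> 7 infected
Step 4: +2 new -> 9 infected
Step 5: +2 new -> 11 infected
Step 6: +2 new -> 13 infected
Step 7: +3 new -> 16 infected
Step 8: +4 new -> 20 infected
Step 9: +5 new -> 25 infected
Step 10: +2 new -> 27 infected
Step 11: +0 new -> 27 infected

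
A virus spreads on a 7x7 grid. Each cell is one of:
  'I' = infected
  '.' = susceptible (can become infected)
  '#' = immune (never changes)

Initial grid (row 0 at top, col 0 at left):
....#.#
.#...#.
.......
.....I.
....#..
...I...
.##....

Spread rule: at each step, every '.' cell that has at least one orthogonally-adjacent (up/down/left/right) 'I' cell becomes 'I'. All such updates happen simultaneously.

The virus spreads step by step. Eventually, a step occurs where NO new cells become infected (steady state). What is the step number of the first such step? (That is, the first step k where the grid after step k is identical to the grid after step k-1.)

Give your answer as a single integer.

Answer: 9

Derivation:
Step 0 (initial): 2 infected
Step 1: +8 new -> 10 infected
Step 2: +8 new -> 18 infected
Step 3: +8 new -> 26 infected
Step 4: +6 new -> 32 infected
Step 5: +4 new -> 36 infected
Step 6: +2 new -> 38 infected
Step 7: +2 new -> 40 infected
Step 8: +1 new -> 41 infected
Step 9: +0 new -> 41 infected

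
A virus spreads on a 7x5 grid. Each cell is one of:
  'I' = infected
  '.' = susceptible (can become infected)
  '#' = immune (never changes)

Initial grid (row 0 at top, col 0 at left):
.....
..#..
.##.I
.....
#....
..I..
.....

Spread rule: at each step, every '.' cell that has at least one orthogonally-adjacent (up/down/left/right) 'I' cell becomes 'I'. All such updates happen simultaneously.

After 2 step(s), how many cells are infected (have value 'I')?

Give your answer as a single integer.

Step 0 (initial): 2 infected
Step 1: +7 new -> 9 infected
Step 2: +11 new -> 20 infected

Answer: 20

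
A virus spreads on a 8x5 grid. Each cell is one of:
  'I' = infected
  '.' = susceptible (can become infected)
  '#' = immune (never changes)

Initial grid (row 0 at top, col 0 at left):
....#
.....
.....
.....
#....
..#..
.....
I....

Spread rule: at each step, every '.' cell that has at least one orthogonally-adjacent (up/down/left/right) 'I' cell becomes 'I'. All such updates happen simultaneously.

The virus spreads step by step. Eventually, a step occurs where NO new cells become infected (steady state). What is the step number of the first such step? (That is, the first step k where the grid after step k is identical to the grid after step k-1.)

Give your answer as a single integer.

Answer: 11

Derivation:
Step 0 (initial): 1 infected
Step 1: +2 new -> 3 infected
Step 2: +3 new -> 6 infected
Step 3: +3 new -> 9 infected
Step 4: +3 new -> 12 infected
Step 5: +4 new -> 16 infected
Step 6: +5 new -> 21 infected
Step 7: +5 new -> 26 infected
Step 8: +5 new -> 31 infected
Step 9: +4 new -> 35 infected
Step 10: +2 new -> 37 infected
Step 11: +0 new -> 37 infected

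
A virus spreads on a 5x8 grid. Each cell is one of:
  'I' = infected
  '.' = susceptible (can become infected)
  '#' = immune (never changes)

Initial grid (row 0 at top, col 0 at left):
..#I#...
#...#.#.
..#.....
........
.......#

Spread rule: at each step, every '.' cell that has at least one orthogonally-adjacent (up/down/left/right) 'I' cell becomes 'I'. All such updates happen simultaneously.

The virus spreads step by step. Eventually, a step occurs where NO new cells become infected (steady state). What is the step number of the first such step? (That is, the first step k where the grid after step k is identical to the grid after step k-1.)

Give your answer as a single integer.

Step 0 (initial): 1 infected
Step 1: +1 new -> 2 infected
Step 2: +2 new -> 4 infected
Step 3: +3 new -> 7 infected
Step 4: +6 new -> 13 infected
Step 5: +8 new -> 21 infected
Step 6: +6 new -> 27 infected
Step 7: +5 new -> 32 infected
Step 8: +1 new -> 33 infected
Step 9: +0 new -> 33 infected

Answer: 9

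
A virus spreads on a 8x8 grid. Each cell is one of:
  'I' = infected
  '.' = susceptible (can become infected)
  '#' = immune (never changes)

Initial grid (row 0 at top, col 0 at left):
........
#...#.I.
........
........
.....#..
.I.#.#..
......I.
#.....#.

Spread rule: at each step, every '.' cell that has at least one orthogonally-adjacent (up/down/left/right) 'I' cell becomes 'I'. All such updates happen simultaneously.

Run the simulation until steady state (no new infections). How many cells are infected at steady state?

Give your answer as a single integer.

Step 0 (initial): 3 infected
Step 1: +11 new -> 14 infected
Step 2: +16 new -> 30 infected
Step 3: +13 new -> 43 infected
Step 4: +9 new -> 52 infected
Step 5: +4 new -> 56 infected
Step 6: +1 new -> 57 infected
Step 7: +0 new -> 57 infected

Answer: 57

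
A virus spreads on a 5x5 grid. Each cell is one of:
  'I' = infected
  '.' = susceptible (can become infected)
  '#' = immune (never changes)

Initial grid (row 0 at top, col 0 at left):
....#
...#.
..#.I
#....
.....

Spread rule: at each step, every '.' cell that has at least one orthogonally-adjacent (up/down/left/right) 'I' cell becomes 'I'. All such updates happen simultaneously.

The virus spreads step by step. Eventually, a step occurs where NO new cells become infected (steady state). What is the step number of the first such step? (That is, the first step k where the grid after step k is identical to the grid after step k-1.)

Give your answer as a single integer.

Step 0 (initial): 1 infected
Step 1: +3 new -> 4 infected
Step 2: +2 new -> 6 infected
Step 3: +2 new -> 8 infected
Step 4: +2 new -> 10 infected
Step 5: +2 new -> 12 infected
Step 6: +3 new -> 15 infected
Step 7: +3 new -> 18 infected
Step 8: +2 new -> 20 infected
Step 9: +1 new -> 21 infected
Step 10: +0 new -> 21 infected

Answer: 10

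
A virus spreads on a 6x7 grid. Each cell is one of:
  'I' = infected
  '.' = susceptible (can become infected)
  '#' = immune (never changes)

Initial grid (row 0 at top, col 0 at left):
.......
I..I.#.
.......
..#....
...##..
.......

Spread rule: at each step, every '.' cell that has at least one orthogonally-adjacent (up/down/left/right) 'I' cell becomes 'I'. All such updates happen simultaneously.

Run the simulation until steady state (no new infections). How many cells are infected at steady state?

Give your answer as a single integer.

Answer: 38

Derivation:
Step 0 (initial): 2 infected
Step 1: +7 new -> 9 infected
Step 2: +8 new -> 17 infected
Step 3: +5 new -> 22 infected
Step 4: +5 new -> 27 infected
Step 5: +5 new -> 32 infected
Step 6: +3 new -> 35 infected
Step 7: +3 new -> 38 infected
Step 8: +0 new -> 38 infected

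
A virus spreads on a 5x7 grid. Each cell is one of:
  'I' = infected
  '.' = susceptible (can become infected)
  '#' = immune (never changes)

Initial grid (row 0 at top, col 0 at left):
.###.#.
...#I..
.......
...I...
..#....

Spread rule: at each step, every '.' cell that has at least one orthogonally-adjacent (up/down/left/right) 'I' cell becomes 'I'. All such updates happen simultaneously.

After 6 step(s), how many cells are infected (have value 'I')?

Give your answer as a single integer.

Step 0 (initial): 2 infected
Step 1: +7 new -> 9 infected
Step 2: +6 new -> 15 infected
Step 3: +8 new -> 23 infected
Step 4: +4 new -> 27 infected
Step 5: +1 new -> 28 infected
Step 6: +1 new -> 29 infected

Answer: 29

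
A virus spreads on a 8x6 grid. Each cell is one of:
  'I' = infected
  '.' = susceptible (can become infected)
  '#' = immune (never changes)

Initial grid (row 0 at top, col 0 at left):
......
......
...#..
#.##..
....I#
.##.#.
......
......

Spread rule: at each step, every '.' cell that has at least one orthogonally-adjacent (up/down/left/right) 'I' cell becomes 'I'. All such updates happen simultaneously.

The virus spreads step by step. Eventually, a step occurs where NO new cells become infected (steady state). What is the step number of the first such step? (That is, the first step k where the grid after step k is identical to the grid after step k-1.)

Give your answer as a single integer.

Answer: 9

Derivation:
Step 0 (initial): 1 infected
Step 1: +2 new -> 3 infected
Step 2: +4 new -> 7 infected
Step 3: +4 new -> 11 infected
Step 4: +8 new -> 19 infected
Step 5: +9 new -> 28 infected
Step 6: +8 new -> 36 infected
Step 7: +3 new -> 39 infected
Step 8: +1 new -> 40 infected
Step 9: +0 new -> 40 infected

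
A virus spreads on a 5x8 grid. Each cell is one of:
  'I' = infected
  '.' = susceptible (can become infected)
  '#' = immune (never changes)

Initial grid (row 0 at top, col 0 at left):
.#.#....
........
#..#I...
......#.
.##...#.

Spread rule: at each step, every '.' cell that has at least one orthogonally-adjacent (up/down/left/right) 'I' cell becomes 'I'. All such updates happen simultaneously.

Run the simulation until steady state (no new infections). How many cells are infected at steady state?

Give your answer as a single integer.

Answer: 32

Derivation:
Step 0 (initial): 1 infected
Step 1: +3 new -> 4 infected
Step 2: +7 new -> 11 infected
Step 3: +7 new -> 18 infected
Step 4: +7 new -> 25 infected
Step 5: +5 new -> 30 infected
Step 6: +2 new -> 32 infected
Step 7: +0 new -> 32 infected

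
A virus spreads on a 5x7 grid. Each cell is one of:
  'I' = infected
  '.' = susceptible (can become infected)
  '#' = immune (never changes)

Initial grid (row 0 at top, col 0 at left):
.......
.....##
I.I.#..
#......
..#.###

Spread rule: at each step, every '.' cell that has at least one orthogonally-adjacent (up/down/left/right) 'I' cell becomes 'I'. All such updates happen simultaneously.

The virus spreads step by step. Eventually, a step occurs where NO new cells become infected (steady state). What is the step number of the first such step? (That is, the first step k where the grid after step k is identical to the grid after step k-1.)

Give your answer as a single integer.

Step 0 (initial): 2 infected
Step 1: +5 new -> 7 infected
Step 2: +6 new -> 13 infected
Step 3: +6 new -> 19 infected
Step 4: +3 new -> 22 infected
Step 5: +3 new -> 25 infected
Step 6: +2 new -> 27 infected
Step 7: +0 new -> 27 infected

Answer: 7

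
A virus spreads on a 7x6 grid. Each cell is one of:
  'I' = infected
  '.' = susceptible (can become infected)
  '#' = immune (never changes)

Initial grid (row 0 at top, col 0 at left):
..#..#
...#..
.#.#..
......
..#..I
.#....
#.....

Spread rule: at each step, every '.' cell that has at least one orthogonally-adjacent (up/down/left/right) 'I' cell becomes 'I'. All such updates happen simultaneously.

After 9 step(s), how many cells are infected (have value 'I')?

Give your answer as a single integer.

Answer: 34

Derivation:
Step 0 (initial): 1 infected
Step 1: +3 new -> 4 infected
Step 2: +5 new -> 9 infected
Step 3: +5 new -> 14 infected
Step 4: +4 new -> 18 infected
Step 5: +4 new -> 22 infected
Step 6: +5 new -> 27 infected
Step 7: +3 new -> 30 infected
Step 8: +3 new -> 33 infected
Step 9: +1 new -> 34 infected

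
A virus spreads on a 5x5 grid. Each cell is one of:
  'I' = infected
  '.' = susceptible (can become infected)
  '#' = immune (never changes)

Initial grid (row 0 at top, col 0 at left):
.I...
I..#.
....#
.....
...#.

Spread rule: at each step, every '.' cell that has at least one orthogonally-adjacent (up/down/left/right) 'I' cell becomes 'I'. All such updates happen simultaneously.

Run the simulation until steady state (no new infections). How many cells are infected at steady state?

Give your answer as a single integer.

Answer: 22

Derivation:
Step 0 (initial): 2 infected
Step 1: +4 new -> 6 infected
Step 2: +4 new -> 10 infected
Step 3: +4 new -> 14 infected
Step 4: +4 new -> 18 infected
Step 5: +2 new -> 20 infected
Step 6: +1 new -> 21 infected
Step 7: +1 new -> 22 infected
Step 8: +0 new -> 22 infected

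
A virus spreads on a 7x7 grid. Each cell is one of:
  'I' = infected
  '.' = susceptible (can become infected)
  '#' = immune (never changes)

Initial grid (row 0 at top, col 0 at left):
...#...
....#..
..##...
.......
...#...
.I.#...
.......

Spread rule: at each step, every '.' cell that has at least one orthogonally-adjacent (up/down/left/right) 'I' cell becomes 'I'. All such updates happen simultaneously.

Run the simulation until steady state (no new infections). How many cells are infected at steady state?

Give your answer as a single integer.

Step 0 (initial): 1 infected
Step 1: +4 new -> 5 infected
Step 2: +5 new -> 10 infected
Step 3: +4 new -> 14 infected
Step 4: +4 new -> 18 infected
Step 5: +6 new -> 24 infected
Step 6: +8 new -> 32 infected
Step 7: +4 new -> 36 infected
Step 8: +3 new -> 39 infected
Step 9: +2 new -> 41 infected
Step 10: +2 new -> 43 infected
Step 11: +0 new -> 43 infected

Answer: 43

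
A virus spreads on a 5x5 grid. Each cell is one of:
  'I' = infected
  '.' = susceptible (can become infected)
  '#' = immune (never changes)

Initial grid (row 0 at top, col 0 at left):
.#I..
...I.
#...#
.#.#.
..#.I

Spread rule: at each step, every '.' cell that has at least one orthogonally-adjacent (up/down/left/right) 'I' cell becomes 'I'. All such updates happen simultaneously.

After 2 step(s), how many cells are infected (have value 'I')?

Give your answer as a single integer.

Answer: 12

Derivation:
Step 0 (initial): 3 infected
Step 1: +6 new -> 9 infected
Step 2: +3 new -> 12 infected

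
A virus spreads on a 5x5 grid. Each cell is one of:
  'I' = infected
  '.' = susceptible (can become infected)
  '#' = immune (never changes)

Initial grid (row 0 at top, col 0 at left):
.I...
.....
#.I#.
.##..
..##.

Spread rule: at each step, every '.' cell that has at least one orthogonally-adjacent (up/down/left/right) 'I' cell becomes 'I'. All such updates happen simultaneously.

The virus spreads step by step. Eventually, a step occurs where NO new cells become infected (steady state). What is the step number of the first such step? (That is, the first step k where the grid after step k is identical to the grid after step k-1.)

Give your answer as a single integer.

Answer: 7

Derivation:
Step 0 (initial): 2 infected
Step 1: +5 new -> 7 infected
Step 2: +3 new -> 10 infected
Step 3: +2 new -> 12 infected
Step 4: +1 new -> 13 infected
Step 5: +1 new -> 14 infected
Step 6: +2 new -> 16 infected
Step 7: +0 new -> 16 infected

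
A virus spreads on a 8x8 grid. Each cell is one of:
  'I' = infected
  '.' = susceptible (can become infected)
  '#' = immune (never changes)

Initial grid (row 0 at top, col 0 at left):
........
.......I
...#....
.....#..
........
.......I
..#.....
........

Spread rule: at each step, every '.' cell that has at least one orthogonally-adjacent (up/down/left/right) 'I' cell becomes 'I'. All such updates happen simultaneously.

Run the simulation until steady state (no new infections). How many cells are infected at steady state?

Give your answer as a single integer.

Step 0 (initial): 2 infected
Step 1: +6 new -> 8 infected
Step 2: +8 new -> 16 infected
Step 3: +8 new -> 24 infected
Step 4: +7 new -> 31 infected
Step 5: +7 new -> 38 infected
Step 6: +7 new -> 45 infected
Step 7: +8 new -> 53 infected
Step 8: +6 new -> 59 infected
Step 9: +2 new -> 61 infected
Step 10: +0 new -> 61 infected

Answer: 61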